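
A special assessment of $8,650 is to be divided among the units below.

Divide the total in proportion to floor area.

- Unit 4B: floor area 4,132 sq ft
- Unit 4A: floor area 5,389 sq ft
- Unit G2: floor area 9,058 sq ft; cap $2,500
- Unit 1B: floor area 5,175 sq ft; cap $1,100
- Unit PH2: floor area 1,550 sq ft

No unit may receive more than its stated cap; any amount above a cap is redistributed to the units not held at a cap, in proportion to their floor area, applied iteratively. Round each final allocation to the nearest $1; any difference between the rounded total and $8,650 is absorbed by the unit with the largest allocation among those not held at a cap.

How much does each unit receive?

Unit 4B: $1,885; Unit 4A: $2,458; Unit G2: $2,500; Unit 1B: $1,100; Unit PH2: $707

Floor area total: 25,304.
Proportional shares (ignoring caps): Unit 4B 1,412.496; Unit 4A 1,842.19; Unit G2 3,096.42; Unit 1B 1,769.04; Unit PH2 529.86.
Held at cap: Unit G2 ($2,500), Unit 1B ($1,100); balance $5,050 reallocated over remaining floor area 11,071.
Redistributed shares: Unit 4B 1,884.80 → $1,885; Unit 4A 2,458.17 → $2,458; Unit PH2 707.03 → $707.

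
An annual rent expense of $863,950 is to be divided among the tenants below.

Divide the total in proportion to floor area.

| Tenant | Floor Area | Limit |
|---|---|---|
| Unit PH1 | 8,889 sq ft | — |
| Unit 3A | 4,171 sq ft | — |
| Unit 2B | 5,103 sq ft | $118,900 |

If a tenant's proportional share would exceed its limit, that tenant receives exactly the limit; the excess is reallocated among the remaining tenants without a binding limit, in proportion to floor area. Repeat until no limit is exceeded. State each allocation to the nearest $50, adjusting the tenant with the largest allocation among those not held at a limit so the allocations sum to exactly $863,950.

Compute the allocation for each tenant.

Unit PH1: $507,100 | Unit 3A: $237,950 | Unit 2B: $118,900

Sum of floor area: 18,163.
Pro-rata shares before constraints: Unit PH1 422,818.45; Unit 3A 198,399.79; Unit 2B 242,731.75.
Held at cap: Unit 2B ($118,900); balance $745,050 reallocated over remaining floor area 13,060.
Shares after redistribution: Unit PH1 507,101.80 → $507,100; Unit 3A 237,948.20 → $237,950.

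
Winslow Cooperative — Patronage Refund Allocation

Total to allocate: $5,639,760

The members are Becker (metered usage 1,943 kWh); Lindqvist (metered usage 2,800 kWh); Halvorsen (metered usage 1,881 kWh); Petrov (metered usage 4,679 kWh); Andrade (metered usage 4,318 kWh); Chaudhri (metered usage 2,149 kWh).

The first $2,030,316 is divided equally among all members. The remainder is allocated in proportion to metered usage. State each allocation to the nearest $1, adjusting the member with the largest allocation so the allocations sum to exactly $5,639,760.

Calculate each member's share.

Becker: $733,048; Lindqvist: $907,122; Halvorsen: $720,455; Petrov: $1,288,785; Andrade: $1,215,459; Chaudhri: $774,891

$2,030,316 shared equally gives $338,386 per member.
Remainder $3,609,444 by metered usage (total 17,770): Becker 394,662.33 → $394,662; Lindqvist 568,736.25 → $568,736; Halvorsen 382,068.89 → $382,069; Petrov 950,398.90 → $950,399; Andrade 877,072.55 → $877,073; Chaudhri 436,505.07 → $436,505.
Totals: Becker $338,386 + $394,662 = $733,048; Lindqvist $338,386 + $568,736 = $907,122; Halvorsen $338,386 + $382,069 = $720,455; Petrov $338,386 + $950,399 = $1,288,785; Andrade $338,386 + $877,073 = $1,215,459; Chaudhri $338,386 + $436,505 = $774,891.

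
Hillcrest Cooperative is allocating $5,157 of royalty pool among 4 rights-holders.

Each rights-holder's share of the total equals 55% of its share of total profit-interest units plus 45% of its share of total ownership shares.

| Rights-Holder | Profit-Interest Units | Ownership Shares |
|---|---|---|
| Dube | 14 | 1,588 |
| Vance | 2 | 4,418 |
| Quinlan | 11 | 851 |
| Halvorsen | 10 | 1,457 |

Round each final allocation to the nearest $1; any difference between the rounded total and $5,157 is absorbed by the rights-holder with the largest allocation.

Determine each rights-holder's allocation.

Totals — profit-interest units 37, ownership shares 8,314.
Composite weights (55% profit-interest units + 45% ownership shares): Dube 0.2941; Vance 0.2689; Quinlan 0.2096; Halvorsen 0.2275.
Unrounded shares: Dube 1,516.46; Vance 1,386.49; Quinlan 1,080.78; Halvorsen 1,173.27.
At nearest $1: Dube $1,516; Vance $1,386; Quinlan $1,081; Halvorsen $1,173. Sum = $5,156.
Difference $5,157 − $5,156 = +$1 applied to largest allocation (Dube): Dube becomes $1,517.

Dube: $1,517 | Vance: $1,386 | Quinlan: $1,081 | Halvorsen: $1,173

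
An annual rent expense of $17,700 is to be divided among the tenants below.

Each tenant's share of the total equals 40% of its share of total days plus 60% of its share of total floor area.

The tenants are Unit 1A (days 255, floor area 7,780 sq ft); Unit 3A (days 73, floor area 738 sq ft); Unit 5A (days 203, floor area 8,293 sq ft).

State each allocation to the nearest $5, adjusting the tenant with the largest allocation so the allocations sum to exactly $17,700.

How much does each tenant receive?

Days total 531; floor area total 16,811.
Composite weights (40% days + 60% floor area): Unit 1A 0.4698; Unit 3A 0.0813; Unit 5A 0.4489.
Proportional shares: Unit 1A 8,314.85; Unit 3A 1,439.55; Unit 5A 7,945.60.
At nearest $5: Unit 1A $8,315; Unit 3A $1,440; Unit 5A $7,945. Sum = $17,700.
No rounding difference to absorb.

Unit 1A: $8,315; Unit 3A: $1,440; Unit 5A: $7,945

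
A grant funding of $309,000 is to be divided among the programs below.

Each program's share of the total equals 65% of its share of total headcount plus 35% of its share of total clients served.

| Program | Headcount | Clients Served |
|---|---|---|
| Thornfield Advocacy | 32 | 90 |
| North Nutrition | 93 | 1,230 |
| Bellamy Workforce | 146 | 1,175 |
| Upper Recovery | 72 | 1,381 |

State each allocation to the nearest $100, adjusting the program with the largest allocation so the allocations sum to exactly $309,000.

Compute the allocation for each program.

Totals — headcount 343, clients served 3,876.
Combined weights (65% headcount + 35% clients served): Thornfield Advocacy 0.0688; North Nutrition 0.2873; Bellamy Workforce 0.3828; Upper Recovery 0.2611.
Pro-rata amounts: Thornfield Advocacy 21,249.42; North Nutrition 88,777.92; Bellamy Workforce 118,278.41; Upper Recovery 80,694.25.
Rounded to nearest $100: Thornfield Advocacy $21,200; North Nutrition $88,800; Bellamy Workforce $118,300; Upper Recovery $80,700. Sum = $309,000.
Sum already equals the total — no adjustment.

Thornfield Advocacy: $21,200; North Nutrition: $88,800; Bellamy Workforce: $118,300; Upper Recovery: $80,700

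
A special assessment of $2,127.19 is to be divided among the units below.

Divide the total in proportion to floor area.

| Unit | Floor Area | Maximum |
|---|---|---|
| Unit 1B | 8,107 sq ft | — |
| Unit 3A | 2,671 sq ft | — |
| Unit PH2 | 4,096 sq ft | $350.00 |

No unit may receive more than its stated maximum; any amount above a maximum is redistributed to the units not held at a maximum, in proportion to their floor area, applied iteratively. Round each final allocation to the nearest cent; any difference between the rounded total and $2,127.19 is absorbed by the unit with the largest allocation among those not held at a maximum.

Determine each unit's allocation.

Unit 1B: $1,336.77; Unit 3A: $440.42; Unit PH2: $350.00

Total floor area = 14,874.
Unconstrained shares: Unit 1B 1,159.4144; Unit 3A 381.9904; Unit PH2 585.7853.
Held at cap: Unit PH2 ($350.00); balance $1,777.19 reallocated over remaining floor area 10,778.
Remaining shares: Unit 1B 1,336.7674 → $1,336.77; Unit 3A 440.4226 → $440.42.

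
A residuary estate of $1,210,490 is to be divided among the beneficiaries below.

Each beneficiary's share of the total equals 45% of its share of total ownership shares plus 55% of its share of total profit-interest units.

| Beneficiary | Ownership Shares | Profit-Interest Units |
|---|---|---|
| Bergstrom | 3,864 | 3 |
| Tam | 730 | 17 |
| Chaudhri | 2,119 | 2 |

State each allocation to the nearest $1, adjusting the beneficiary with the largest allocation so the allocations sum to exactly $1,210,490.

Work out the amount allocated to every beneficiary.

Ownership shares total 6,713; profit-interest units total 22.
Combined weights (45% ownership shares + 55% profit-interest units): Bergstrom 0.3340; Tam 0.4739; Chaudhri 0.1920.
Raw shares: Bergstrom 404,327.64; Tam 573,693.46; Chaudhri 232,468.90.
At nearest $1: Bergstrom $404,328; Tam $573,693; Chaudhri $232,469. Sum = $1,210,490.
No rounding difference to absorb.

Bergstrom: $404,328 | Tam: $573,693 | Chaudhri: $232,469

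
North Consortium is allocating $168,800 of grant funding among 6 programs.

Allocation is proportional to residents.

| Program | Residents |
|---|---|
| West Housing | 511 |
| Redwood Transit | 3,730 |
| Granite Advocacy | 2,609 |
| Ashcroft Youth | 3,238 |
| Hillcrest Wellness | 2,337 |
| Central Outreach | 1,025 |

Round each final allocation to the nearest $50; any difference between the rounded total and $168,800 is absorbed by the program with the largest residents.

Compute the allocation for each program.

West Housing: $6,400 | Redwood Transit: $46,800 | Granite Advocacy: $32,750 | Ashcroft Youth: $40,650 | Hillcrest Wellness: $29,350 | Central Outreach: $12,850

Sum of residents: 511 + 3,730 + 2,609 + 3,238 + 2,337 + 1,025 = 13,450.
Pro-rata amounts: West Housing 6,413.14; Redwood Transit 46,812.19; Granite Advocacy 32,743.43; Ashcroft Youth 40,637.50; Hillcrest Wellness 29,329.78; Central Outreach 12,863.94.
At nearest $50: West Housing $6,400; Redwood Transit $46,800; Granite Advocacy $32,750; Ashcroft Youth $40,650; Hillcrest Wellness $29,350; Central Outreach $12,850. Sum = $168,800.
Sum already equals the total — no adjustment.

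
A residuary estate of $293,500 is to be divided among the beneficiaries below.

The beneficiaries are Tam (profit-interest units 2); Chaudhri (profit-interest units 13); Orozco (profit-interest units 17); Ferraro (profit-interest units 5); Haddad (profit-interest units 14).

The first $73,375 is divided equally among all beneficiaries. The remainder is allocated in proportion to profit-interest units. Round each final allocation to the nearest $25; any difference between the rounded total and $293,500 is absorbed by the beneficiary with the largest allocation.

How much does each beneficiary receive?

Tam: $23,300; Chaudhri: $70,775; Orozco: $88,075; Ferraro: $36,250; Haddad: $75,100

$73,375 shared equally gives $14,675 per beneficiary.
Remainder $220,125 by profit-interest units (total 51): Tam 8,632.35 → $8,625; Chaudhri 56,110.29 → $56,100; Orozco 73,375.00 → $73,375; Ferraro 21,580.88 → $21,575; Haddad 60,426.47 → $60,425.
Rounding difference +$25 on remainder applied to Orozco.
Totals: Tam $14,675 + $8,625 = $23,300; Chaudhri $14,675 + $56,100 = $70,775; Orozco $14,675 + $73,400 = $88,075; Ferraro $14,675 + $21,575 = $36,250; Haddad $14,675 + $60,425 = $75,100.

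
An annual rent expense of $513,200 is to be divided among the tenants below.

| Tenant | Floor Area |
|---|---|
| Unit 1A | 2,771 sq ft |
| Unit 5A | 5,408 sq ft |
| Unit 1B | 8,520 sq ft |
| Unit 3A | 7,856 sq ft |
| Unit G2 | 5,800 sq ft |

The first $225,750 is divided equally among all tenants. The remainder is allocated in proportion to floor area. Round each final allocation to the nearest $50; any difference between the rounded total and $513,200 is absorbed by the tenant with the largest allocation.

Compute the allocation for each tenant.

$225,750 shared equally gives $45,150 per tenant.
Remainder $287,450 by floor area (total 30,355): Unit 1A 26,240.29 → $26,250; Unit 5A 51,211.65 → $51,200; Unit 1B 80,681.07 → $80,700; Unit 3A 74,393.25 → $74,400; Unit G2 54,923.74 → $54,900.
Totals: Unit 1A $45,150 + $26,250 = $71,400; Unit 5A $45,150 + $51,200 = $96,350; Unit 1B $45,150 + $80,700 = $125,850; Unit 3A $45,150 + $74,400 = $119,550; Unit G2 $45,150 + $54,900 = $100,050.

Unit 1A: $71,400; Unit 5A: $96,350; Unit 1B: $125,850; Unit 3A: $119,550; Unit G2: $100,050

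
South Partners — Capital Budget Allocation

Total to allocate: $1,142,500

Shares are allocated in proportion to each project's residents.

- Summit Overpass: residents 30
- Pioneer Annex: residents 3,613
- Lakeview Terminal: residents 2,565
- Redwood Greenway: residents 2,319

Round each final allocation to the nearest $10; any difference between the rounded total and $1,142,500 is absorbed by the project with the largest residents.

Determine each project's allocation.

Summit Overpass: $4,020 · Pioneer Annex: $484,100 · Lakeview Terminal: $343,670 · Redwood Greenway: $310,710

Residents total: 8,527.
Proportional shares: Summit Overpass 30/8,527 × $1,142,500 = 4,019.58; Pioneer Annex 3,613/8,527 × $1,142,500 = 484,092.00; Lakeview Terminal 2,565/8,527 × $1,142,500 = 343,674.50; Redwood Greenway 2,319/8,527 × $1,142,500 = 310,713.91.
Rounded to nearest $10: Summit Overpass $4,020; Pioneer Annex $484,090; Lakeview Terminal $343,670; Redwood Greenway $310,710. Sum = $1,142,490.
Difference $1,142,500 − $1,142,490 = +$10 applied to largest residents (Pioneer Annex): Pioneer Annex becomes $484,100.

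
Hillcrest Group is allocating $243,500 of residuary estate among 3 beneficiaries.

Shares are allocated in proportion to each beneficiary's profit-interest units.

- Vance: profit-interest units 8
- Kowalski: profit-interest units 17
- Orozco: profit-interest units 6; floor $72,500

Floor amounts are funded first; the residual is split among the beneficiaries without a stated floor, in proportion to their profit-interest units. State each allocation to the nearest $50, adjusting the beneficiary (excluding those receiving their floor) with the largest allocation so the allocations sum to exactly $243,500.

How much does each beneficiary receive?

Guaranteed amounts: Orozco $72,500. Residual $171,000.
Residual split over remaining profit-interest units 25: Vance 54,720.00 → $54,700; Kowalski 116,280.00 → $116,300.

Vance: $54,700 | Kowalski: $116,300 | Orozco: $72,500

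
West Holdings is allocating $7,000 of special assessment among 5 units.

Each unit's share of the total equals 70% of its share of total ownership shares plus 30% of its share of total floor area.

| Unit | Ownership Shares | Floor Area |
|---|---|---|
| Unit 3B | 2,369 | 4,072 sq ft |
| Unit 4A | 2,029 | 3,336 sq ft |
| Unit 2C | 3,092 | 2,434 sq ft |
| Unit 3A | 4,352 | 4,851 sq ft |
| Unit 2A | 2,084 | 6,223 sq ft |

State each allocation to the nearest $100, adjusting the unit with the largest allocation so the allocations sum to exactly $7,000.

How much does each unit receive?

Ownership shares total 13,926; floor area total 20,916.
Blended shares (70% ownership shares + 30% floor area): Unit 3B 0.1775; Unit 4A 0.1498; Unit 2C 0.1903; Unit 3A 0.2883; Unit 2A 0.1940.
Proportional shares: Unit 3B 1,242.39; Unit 4A 1,048.86; Unit 2C 1,332.33; Unit 3A 2,018.34; Unit 2A 1,358.08.
At nearest $100: Unit 3B $1,200; Unit 4A $1,000; Unit 2C $1,300; Unit 3A $2,000; Unit 2A $1,400. Sum = $6,900.
Difference $7,000 − $6,900 = +$100 applied to largest allocation (Unit 3A): Unit 3A becomes $2,100.

Unit 3B: $1,200 · Unit 4A: $1,000 · Unit 2C: $1,300 · Unit 3A: $2,100 · Unit 2A: $1,400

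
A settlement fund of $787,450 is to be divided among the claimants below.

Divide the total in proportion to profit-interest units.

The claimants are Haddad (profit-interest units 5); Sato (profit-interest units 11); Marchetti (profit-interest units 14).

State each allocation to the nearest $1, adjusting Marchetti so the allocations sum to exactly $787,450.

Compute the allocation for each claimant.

Haddad: $131,242 | Sato: $288,732 | Marchetti: $367,476

Sum of profit-interest units: 30.
Pro-rata amounts: Haddad 5/30 × $787,450 = 131,241.67; Sato 11/30 × $787,450 = 288,731.67; Marchetti 14/30 × $787,450 = 367,476.67.
Rounded to nearest $1: Haddad $131,242; Sato $288,732; Marchetti $367,477. Sum = $787,451.
Difference $787,450 − $787,451 = −$1 applied to Marchetti: Marchetti becomes $367,476.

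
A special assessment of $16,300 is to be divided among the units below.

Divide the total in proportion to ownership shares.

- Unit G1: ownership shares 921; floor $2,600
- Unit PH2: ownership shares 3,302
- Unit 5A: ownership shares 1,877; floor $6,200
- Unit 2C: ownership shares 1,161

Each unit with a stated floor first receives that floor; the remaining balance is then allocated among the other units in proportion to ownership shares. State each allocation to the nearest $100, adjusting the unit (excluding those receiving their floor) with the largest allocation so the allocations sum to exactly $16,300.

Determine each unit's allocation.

Fund the minimums — Unit G1 $2,600; Unit 5A $6,200. Balance $7,500.
Balance split over remaining ownership shares 4,463: Unit PH2 5,548.96 → $5,500; Unit 2C 1,951.04 → $2,000.

Unit G1: $2,600 · Unit PH2: $5,500 · Unit 5A: $6,200 · Unit 2C: $2,000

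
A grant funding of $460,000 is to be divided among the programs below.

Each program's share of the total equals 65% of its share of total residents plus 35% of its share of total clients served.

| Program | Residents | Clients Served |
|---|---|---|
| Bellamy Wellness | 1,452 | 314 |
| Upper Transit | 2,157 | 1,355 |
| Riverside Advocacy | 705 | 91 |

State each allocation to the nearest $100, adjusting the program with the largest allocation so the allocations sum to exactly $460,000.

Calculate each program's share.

Bellamy Wellness: $129,400; Upper Transit: $273,400; Riverside Advocacy: $57,200

Totals — residents 4,314, clients served 1,760.
Combined weights (65% residents + 35% clients served): Bellamy Wellness 0.2812; Upper Transit 0.5945; Riverside Advocacy 0.1243.
Proportional shares: Bellamy Wellness 129,360.86; Upper Transit 273,451.70; Riverside Advocacy 57,187.44.
Rounded to nearest $100: Bellamy Wellness $129,400; Upper Transit $273,500; Riverside Advocacy $57,200. Sum = $460,100.
Difference $460,000 − $460,100 = −$100 applied to largest allocation (Upper Transit): Upper Transit becomes $273,400.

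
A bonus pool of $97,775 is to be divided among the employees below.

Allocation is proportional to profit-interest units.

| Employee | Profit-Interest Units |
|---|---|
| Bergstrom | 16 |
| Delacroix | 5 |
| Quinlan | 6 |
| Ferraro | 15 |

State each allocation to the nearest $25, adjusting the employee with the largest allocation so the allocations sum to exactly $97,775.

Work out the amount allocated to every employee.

Bergstrom: $37,225 | Delacroix: $11,650 | Quinlan: $13,975 | Ferraro: $34,925

Profit-interest units total: 42.
Proportional shares: Bergstrom 16/42 × $97,775 = 37,247.62; Delacroix 5/42 × $97,775 = 11,639.88; Quinlan 6/42 × $97,775 = 13,967.86; Ferraro 15/42 × $97,775 = 34,919.64.
At nearest $25: Bergstrom $37,250; Delacroix $11,650; Quinlan $13,975; Ferraro $34,925. Sum = $97,800.
Difference $97,775 − $97,800 = −$25 applied to largest allocation (Bergstrom): Bergstrom becomes $37,225.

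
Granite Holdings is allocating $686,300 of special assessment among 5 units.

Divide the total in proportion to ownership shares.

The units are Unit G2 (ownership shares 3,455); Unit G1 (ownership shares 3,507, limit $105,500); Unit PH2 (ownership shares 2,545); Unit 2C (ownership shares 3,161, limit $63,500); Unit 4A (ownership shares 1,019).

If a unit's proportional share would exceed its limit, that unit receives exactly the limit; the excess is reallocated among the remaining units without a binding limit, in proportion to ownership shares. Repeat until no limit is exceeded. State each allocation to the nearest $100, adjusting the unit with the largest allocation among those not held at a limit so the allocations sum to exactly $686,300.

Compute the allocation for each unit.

Unit G2: $254,600 · Unit G1: $105,500 · Unit PH2: $187,600 · Unit 2C: $63,500 · Unit 4A: $75,100

Ownership shares total: 13,687.
Proportional shares (ignoring caps): Unit G2 173,242.24; Unit G1 175,849.65; Unit PH2 127,612.59; Unit 2C 158,500.35; Unit 4A 51,095.18.
Cap binds for Unit G1 ($105,500), Unit 2C ($63,500); balance $517,300 reallocated over remaining ownership shares 7,019.
Remaining shares: Unit G2 254,633.35 → $254,600; Unit PH2 187,566.39 → $187,600; Unit 4A 75,100.26 → $75,100.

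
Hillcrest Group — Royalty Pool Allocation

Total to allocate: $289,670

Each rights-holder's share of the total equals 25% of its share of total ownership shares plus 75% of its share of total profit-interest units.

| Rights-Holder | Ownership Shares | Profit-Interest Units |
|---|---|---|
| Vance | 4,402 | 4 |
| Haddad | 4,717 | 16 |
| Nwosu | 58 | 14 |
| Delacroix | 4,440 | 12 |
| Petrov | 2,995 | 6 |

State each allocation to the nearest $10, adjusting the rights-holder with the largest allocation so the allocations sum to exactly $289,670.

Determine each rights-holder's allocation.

Ownership shares total 16,612; profit-interest units total 52.
Combined weights (25% ownership shares + 75% profit-interest units): Vance 0.1239; Haddad 0.3018; Nwosu 0.2028; Delacroix 0.2399; Petrov 0.1316.
Proportional shares: Vance 35,901.58; Haddad 87,409.97; Nwosu 58,743.90; Delacroix 69,490.70; Petrov 38,123.85.
Rounded to nearest $10: Vance $35,900; Haddad $87,410; Nwosu $58,740; Delacroix $69,490; Petrov $38,120. Sum = $289,660.
Difference $289,670 − $289,660 = +$10 applied to largest allocation (Haddad): Haddad becomes $87,420.

Vance: $35,900; Haddad: $87,420; Nwosu: $58,740; Delacroix: $69,490; Petrov: $38,120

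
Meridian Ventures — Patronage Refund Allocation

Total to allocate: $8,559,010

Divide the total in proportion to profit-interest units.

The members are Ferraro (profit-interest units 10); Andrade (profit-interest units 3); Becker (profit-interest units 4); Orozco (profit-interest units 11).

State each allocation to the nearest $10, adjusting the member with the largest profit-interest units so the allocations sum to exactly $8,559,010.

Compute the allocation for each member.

Ferraro: $3,056,790 | Andrade: $917,040 | Becker: $1,222,720 | Orozco: $3,362,460

Profit-interest units total: 28.
Raw shares: Ferraro 10/28 × $8,559,010 = 3,056,789.29; Andrade 3/28 × $8,559,010 = 917,036.79; Becker 4/28 × $8,559,010 = 1,222,715.71; Orozco 11/28 × $8,559,010 = 3,362,468.21.
After rounding ($10): Ferraro $3,056,790; Andrade $917,040; Becker $1,222,720; Orozco $3,362,470. Sum = $8,559,020.
Difference $8,559,010 − $8,559,020 = −$10 applied to largest profit-interest units (Orozco): Orozco becomes $3,362,460.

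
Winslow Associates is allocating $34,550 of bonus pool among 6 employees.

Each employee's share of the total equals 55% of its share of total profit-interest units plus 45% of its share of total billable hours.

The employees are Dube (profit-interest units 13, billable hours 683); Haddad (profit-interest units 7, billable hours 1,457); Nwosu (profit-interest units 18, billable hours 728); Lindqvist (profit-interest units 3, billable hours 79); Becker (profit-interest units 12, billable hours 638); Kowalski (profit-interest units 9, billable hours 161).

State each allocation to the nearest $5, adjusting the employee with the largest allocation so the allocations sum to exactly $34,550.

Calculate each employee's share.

Dube: $6,820; Haddad: $8,195; Nwosu: $8,540; Lindqvist: $1,245; Becker: $6,325; Kowalski: $3,425

Totals — profit-interest units 62, billable hours 3,746.
Blended shares (55% profit-interest units + 45% billable hours): Dube 0.1974; Haddad 0.2371; Nwosu 0.2471; Lindqvist 0.0361; Becker 0.1831; Kowalski 0.0992.
Pro-rata amounts: Dube 6,819.14; Haddad 8,192.62; Nwosu 8,538.37; Lindqvist 1,247.36; Becker 6,325.88; Kowalski 3,426.65.
After rounding ($5): Dube $6,820; Haddad $8,195; Nwosu $8,540; Lindqvist $1,245; Becker $6,325; Kowalski $3,425. Sum = $34,550.
Sum already equals the total — no adjustment.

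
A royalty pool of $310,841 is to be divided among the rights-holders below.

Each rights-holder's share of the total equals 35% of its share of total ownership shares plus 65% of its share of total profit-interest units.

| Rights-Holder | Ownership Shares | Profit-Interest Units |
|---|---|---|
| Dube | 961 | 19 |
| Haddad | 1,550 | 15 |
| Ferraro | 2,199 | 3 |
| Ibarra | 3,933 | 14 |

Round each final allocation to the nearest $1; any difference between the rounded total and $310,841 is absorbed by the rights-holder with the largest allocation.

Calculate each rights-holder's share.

Dube: $87,369; Haddad: $78,936; Ferraro: $39,565; Ibarra: $104,971

Totals — ownership shares 8,643, profit-interest units 51.
Composite weights (35% ownership shares + 65% profit-interest units): Dube 0.2811; Haddad 0.2539; Ferraro 0.1273; Ibarra 0.3377.
Raw shares: Dube 87,368.93; Haddad 78,936.22; Ferraro 39,565.16; Ibarra 104,970.69.
Rounded to nearest $1: Dube $87,369; Haddad $78,936; Ferraro $39,565; Ibarra $104,971. Sum = $310,841.
No rounding difference to absorb.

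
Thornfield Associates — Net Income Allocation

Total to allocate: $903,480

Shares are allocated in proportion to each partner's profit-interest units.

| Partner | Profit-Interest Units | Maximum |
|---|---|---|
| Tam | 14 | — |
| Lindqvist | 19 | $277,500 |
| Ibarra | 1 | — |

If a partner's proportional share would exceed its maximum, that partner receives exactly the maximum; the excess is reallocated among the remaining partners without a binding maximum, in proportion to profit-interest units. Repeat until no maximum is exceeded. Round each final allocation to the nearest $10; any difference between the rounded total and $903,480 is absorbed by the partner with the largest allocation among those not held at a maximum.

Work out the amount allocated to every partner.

Tam: $584,250; Lindqvist: $277,500; Ibarra: $41,730

Combined profit-interest units = 34.
Proportional shares (ignoring caps): Tam 372,021.18; Lindqvist 504,885.88; Ibarra 26,572.94.
Held at cap: Lindqvist ($277,500); remaining pool $625,980 reallocated over remaining profit-interest units 15.
Redistributed shares: Tam 584,248.00 → $584,250; Ibarra 41,732.00 → $41,730.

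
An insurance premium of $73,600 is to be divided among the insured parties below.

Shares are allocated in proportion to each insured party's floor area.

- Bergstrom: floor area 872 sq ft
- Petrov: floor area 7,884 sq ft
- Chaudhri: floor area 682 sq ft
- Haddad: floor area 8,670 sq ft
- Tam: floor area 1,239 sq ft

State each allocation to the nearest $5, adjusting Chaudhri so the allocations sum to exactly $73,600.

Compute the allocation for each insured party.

Bergstrom: $3,315 · Petrov: $29,990 · Chaudhri: $2,600 · Haddad: $32,980 · Tam: $4,715

Floor area total: 19,347.
Unrounded shares: Bergstrom 872/19,347 × $73,600 = 3,317.27; Petrov 7,884/19,347 × $73,600 = 29,992.37; Chaudhri 682/19,347 × $73,600 = 2,594.47; Haddad 8,670/19,347 × $73,600 = 32,982.48; Tam 1,239/19,347 × $73,600 = 4,713.41.
After rounding ($5): Bergstrom $3,315; Petrov $29,990; Chaudhri $2,595; Haddad $32,980; Tam $4,715. Sum = $73,595.
Difference $73,600 − $73,595 = +$5 applied to Chaudhri: Chaudhri becomes $2,600.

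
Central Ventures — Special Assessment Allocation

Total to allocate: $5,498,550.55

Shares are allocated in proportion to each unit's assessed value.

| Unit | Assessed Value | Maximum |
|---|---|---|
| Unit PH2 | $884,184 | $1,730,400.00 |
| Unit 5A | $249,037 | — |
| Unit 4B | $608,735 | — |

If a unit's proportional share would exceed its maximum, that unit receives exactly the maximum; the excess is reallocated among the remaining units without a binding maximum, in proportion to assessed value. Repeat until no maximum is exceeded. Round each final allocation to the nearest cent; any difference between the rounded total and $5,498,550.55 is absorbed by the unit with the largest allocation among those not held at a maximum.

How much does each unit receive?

Unit PH2: $1,730,400.00; Unit 5A: $1,094,007.39; Unit 4B: $2,674,143.16

Total assessed value = 1,741,956.
Proportional shares (ignoring caps): Unit PH2 2,790,960.5177; Unit 5A 786,094.7885; Unit 4B 1,921,495.2439.
Held at cap: Unit PH2 ($1,730,400.00); residual $3,768,150.55 reallocated over remaining assessed value 857,772.
Shares after redistribution: Unit 5A 1,094,007.3918 → $1,094,007.39; Unit 4B 2,674,143.1582 → $2,674,143.16.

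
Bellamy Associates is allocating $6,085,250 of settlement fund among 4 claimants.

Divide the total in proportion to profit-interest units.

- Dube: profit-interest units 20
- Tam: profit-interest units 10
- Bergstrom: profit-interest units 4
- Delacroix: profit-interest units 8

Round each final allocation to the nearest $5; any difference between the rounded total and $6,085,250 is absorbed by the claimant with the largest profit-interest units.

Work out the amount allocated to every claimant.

Dube: $2,897,735 · Tam: $1,448,870 · Bergstrom: $579,550 · Delacroix: $1,159,095

Total profit-interest units = 20 + 10 + 4 + 8 = 42.
Pro-rata amounts: Dube 2,897,738.10; Tam 1,448,869.05; Bergstrom 579,547.62; Delacroix 1,159,095.24.
After rounding ($5): Dube $2,897,740; Tam $1,448,870; Bergstrom $579,550; Delacroix $1,159,095. Sum = $6,085,255.
Difference $6,085,250 − $6,085,255 = −$5 applied to largest profit-interest units (Dube): Dube becomes $2,897,735.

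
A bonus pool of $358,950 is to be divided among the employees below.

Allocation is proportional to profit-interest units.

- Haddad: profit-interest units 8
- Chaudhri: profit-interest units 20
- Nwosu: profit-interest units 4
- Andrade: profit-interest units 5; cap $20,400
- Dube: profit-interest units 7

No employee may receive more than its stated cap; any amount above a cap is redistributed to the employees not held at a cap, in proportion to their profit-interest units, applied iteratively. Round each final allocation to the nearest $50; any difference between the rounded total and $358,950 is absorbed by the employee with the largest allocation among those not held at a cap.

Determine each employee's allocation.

Combined profit-interest units = 44.
Proportional shares (ignoring caps): Haddad 65,263.64; Chaudhri 163,159.09; Nwosu 32,631.82; Andrade 40,789.77; Dube 57,105.68.
Held at cap: Andrade ($20,400); remaining pool $338,550 reallocated over remaining profit-interest units 39.
Remaining shares: Haddad 69,446.15 → $69,450; Chaudhri 173,615.38 → $173,600; Nwosu 34,723.08 → $34,700; Dube 60,765.38 → $60,750.
Rounding difference +$50 applied to Chaudhri → $173,650.

Haddad: $69,450 · Chaudhri: $173,650 · Nwosu: $34,700 · Andrade: $20,400 · Dube: $60,750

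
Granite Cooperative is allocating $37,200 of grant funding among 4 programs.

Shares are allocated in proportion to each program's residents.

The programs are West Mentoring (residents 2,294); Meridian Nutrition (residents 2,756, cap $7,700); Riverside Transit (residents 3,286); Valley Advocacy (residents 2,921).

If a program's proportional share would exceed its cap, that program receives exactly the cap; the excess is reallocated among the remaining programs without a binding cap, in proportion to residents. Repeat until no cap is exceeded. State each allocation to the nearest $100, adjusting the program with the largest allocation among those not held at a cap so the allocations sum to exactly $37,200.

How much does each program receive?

West Mentoring: $8,000 | Meridian Nutrition: $7,700 | Riverside Transit: $11,400 | Valley Advocacy: $10,100

Total residents = 11,257.
Proportional shares (ignoring caps): West Mentoring 7,580.78; Meridian Nutrition 9,107.51; Riverside Transit 10,858.95; Valley Advocacy 9,652.77.
Capped: Meridian Nutrition ($7,700); residual $29,500 reallocated over remaining residents 8,501.
Remaining shares: West Mentoring 7,960.59 → $8,000; Riverside Transit 11,403.01 → $11,400; Valley Advocacy 10,136.40 → $10,100.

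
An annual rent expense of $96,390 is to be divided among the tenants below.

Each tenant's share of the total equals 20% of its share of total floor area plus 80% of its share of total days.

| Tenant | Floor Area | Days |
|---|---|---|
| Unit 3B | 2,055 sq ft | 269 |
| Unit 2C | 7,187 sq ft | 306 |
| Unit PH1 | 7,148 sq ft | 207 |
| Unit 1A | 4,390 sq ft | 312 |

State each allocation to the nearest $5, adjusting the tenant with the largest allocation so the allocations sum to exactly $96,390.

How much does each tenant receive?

Unit 3B: $20,865 · Unit 2C: $28,240 · Unit PH1: $21,220 · Unit 1A: $26,065

Floor area total 20,780; days total 1,094.
Blended shares (20% floor area + 80% days): Unit 3B 0.2165; Unit 2C 0.2929; Unit PH1 0.2202; Unit 1A 0.2704.
Raw shares: Unit 3B 20,867.27; Unit 2C 28,236.32; Unit PH1 21,222.00; Unit 1A 26,064.41.
Rounded to nearest $5: Unit 3B $20,865; Unit 2C $28,235; Unit PH1 $21,220; Unit 1A $26,065. Sum = $96,385.
Difference $96,390 − $96,385 = +$5 applied to largest allocation (Unit 2C): Unit 2C becomes $28,240.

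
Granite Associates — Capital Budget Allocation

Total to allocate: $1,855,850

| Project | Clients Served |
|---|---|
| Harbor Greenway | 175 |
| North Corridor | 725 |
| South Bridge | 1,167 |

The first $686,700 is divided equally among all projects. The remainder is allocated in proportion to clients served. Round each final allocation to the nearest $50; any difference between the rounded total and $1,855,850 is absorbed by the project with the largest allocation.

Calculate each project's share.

Harbor Greenway: $327,900 | North Corridor: $639,000 | South Bridge: $888,950

Equal tier: $686,700 ÷ 3 = $228,900 apiece.
Remainder $1,169,150 by clients served (total 2,067): Harbor Greenway 98,984.64 → $99,000; North Corridor 410,079.22 → $410,100; South Bridge 660,086.14 → $660,100.
Rounding difference −$50 on remainder applied to South Bridge.
Totals: Harbor Greenway $228,900 + $99,000 = $327,900; North Corridor $228,900 + $410,100 = $639,000; South Bridge $228,900 + $660,050 = $888,950.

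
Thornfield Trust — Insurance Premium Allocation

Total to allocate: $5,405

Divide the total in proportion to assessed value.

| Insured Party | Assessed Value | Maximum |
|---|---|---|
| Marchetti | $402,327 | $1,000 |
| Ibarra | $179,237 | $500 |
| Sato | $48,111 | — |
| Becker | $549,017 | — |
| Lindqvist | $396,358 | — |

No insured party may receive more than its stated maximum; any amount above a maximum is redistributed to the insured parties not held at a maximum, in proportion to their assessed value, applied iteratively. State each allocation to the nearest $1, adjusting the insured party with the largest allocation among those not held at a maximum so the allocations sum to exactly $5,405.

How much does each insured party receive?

Assessed value total: 1,575,050.
Proportional shares (ignoring caps): Marchetti 1,380.64; Ibarra 615.08; Sato 165.10; Becker 1,884.03; Lindqvist 1,360.16.
Cap binds for Marchetti ($1,000), Ibarra ($500); remaining pool $3,905 reallocated over remaining assessed value 993,486.
Redistributed shares: Sato 189.11 → $189; Becker 2,157.97 → $2,158; Lindqvist 1,557.93 → $1,558.

Marchetti: $1,000 | Ibarra: $500 | Sato: $189 | Becker: $2,158 | Lindqvist: $1,558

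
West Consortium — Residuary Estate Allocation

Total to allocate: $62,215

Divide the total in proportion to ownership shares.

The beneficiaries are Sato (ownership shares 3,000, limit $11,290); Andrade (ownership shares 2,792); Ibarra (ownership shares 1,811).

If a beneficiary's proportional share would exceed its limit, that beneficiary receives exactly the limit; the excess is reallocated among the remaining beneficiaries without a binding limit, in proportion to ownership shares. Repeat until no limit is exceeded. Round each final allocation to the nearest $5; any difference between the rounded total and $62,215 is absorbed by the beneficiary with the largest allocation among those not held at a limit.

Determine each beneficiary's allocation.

Total ownership shares = 7,603.
Proportional shares (ignoring caps): Sato 24,548.86; Andrade 22,846.81; Ibarra 14,819.33.
Cap binds for Sato ($11,290); balance $50,925 reallocated over remaining ownership shares 4,603.
Shares after redistribution: Andrade 30,889.12 → $30,890; Ibarra 20,035.88 → $20,035.

Sato: $11,290 | Andrade: $30,890 | Ibarra: $20,035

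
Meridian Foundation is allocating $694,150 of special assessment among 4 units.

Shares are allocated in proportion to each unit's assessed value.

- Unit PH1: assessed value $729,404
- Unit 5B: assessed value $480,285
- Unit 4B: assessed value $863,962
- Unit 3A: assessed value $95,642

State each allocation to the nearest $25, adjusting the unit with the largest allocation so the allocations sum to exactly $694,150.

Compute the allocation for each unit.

Unit PH1: $233,400; Unit 5B: $153,675; Unit 4B: $276,475; Unit 3A: $30,600

Total assessed value = 2,169,293.
Raw shares: Unit PH1 729,404/2,169,293 × $694,150 = 233,401.29; Unit 5B 480,285/2,169,293 × $694,150 = 153,685.94; Unit 4B 863,962/2,169,293 × $694,150 = 276,458.38; Unit 3A 95,642/2,169,293 × $694,150 = 30,604.39.
After rounding ($25): Unit PH1 $233,400; Unit 5B $153,675; Unit 4B $276,450; Unit 3A $30,600. Sum = $694,125.
Difference $694,150 − $694,125 = +$25 applied to largest allocation (Unit 4B): Unit 4B becomes $276,475.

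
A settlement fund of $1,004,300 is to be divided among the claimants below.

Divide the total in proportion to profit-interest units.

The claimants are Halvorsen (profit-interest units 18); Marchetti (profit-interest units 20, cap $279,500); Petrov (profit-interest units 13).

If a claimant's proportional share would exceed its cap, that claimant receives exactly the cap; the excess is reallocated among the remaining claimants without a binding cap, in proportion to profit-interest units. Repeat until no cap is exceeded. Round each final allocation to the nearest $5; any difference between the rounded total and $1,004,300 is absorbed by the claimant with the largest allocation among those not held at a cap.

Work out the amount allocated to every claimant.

Profit-interest units total: 51.
Proportional shares (ignoring caps): Halvorsen 354,458.82; Marchetti 393,843.14; Petrov 255,998.04.
Capped: Marchetti ($279,500); remaining pool $724,800 reallocated over remaining profit-interest units 31.
Redistributed shares: Halvorsen 420,851.61 → $420,850; Petrov 303,948.39 → $303,950.

Halvorsen: $420,850; Marchetti: $279,500; Petrov: $303,950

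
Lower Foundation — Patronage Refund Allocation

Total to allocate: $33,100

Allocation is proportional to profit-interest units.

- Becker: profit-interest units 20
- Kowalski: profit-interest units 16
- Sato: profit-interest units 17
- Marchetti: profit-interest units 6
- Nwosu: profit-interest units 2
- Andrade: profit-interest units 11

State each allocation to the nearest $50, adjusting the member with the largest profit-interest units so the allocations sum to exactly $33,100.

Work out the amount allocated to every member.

Becker: $9,250; Kowalski: $7,350; Sato: $7,800; Marchetti: $2,750; Nwosu: $900; Andrade: $5,050

Total profit-interest units = 72.
Pro-rata amounts: Becker 20/72 × $33,100 = 9,194.44; Kowalski 16/72 × $33,100 = 7,355.56; Sato 17/72 × $33,100 = 7,815.28; Marchetti 6/72 × $33,100 = 2,758.33; Nwosu 2/72 × $33,100 = 919.44; Andrade 11/72 × $33,100 = 5,056.94.
Rounded to nearest $50: Becker $9,200; Kowalski $7,350; Sato $7,800; Marchetti $2,750; Nwosu $900; Andrade $5,050. Sum = $33,050.
Difference $33,100 − $33,050 = +$50 applied to largest profit-interest units (Becker): Becker becomes $9,250.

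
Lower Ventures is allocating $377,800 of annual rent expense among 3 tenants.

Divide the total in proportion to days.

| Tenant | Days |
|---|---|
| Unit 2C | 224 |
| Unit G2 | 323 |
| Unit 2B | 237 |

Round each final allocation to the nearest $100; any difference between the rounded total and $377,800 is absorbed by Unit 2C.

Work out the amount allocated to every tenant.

Days total: 784.
Raw shares: Unit 2C 224/784 × $377,800 = 107,942.86; Unit G2 323/784 × $377,800 = 155,649.74; Unit 2B 237/784 × $377,800 = 114,207.40.
After rounding ($100): Unit 2C $107,900; Unit G2 $155,600; Unit 2B $114,200. Sum = $377,700.
Difference $377,800 − $377,700 = +$100 applied to Unit 2C: Unit 2C becomes $108,000.

Unit 2C: $108,000; Unit G2: $155,600; Unit 2B: $114,200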